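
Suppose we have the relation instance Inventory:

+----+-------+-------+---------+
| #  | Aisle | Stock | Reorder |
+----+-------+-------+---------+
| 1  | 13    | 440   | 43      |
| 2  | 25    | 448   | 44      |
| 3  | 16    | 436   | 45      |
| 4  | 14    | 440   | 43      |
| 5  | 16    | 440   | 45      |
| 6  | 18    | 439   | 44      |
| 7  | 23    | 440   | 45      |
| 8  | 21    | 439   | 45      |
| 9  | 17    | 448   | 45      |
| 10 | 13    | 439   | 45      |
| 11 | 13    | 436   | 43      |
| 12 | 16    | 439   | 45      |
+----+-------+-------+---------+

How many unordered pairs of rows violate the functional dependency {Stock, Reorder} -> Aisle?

(Stock=440, Reorder=43): violating pairs (1,4) — 1 pair.
(Stock=440, Reorder=45): violating pairs (5,7) — 1 pair.
(Stock=439, Reorder=45): violating pairs (8,10), (8,12), (10,12) — 3 pairs.

5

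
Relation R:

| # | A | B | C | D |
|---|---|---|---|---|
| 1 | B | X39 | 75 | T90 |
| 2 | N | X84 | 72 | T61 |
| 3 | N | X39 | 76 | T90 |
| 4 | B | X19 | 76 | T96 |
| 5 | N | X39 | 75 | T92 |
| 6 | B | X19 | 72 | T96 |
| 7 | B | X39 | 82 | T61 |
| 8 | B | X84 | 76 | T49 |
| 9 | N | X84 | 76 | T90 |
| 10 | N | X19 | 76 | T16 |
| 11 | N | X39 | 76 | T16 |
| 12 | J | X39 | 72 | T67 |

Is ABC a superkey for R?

No

Rows 3 and 11 have the same ABC value (A=N, B=X39, C=76) but are distinct tuples, so ABC does not determine every attribute — not a superkey.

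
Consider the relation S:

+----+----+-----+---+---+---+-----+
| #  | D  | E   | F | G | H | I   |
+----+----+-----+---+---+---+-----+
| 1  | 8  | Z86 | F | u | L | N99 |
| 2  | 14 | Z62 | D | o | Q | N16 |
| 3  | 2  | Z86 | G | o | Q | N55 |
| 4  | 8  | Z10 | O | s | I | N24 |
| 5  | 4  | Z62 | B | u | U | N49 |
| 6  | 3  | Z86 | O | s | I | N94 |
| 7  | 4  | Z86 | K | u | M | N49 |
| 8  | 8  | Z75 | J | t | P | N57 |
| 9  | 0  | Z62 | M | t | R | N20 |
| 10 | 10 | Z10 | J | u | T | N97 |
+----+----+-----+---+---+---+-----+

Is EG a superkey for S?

No

Rows 1 and 7 have the same EG value (E=Z86, G=u) but are distinct tuples, so EG does not determine every attribute — not a superkey.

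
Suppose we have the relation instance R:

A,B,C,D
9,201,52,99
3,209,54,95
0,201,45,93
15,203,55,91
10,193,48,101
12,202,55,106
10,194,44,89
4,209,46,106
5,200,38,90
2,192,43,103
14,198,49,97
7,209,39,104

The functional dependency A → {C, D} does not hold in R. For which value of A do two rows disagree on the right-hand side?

A=9: 1 row → {C,D} = (52, 99) ✓
A=3: 1 row → {C,D} = (54, 95) ✓
A=0: 1 row → {C,D} = (45, 93) ✓
A=15: 1 row → {C,D} = (55, 91) ✓
A=10: 2 rows → {C,D} takes values {(48, 101), (44, 89)} — violation
A=12: 1 row → {C,D} = (55, 106) ✓
A=4: 1 row → {C,D} = (46, 106) ✓
A=5: 1 row → {C,D} = (38, 90) ✓
A=2: 1 row → {C,D} = (43, 103) ✓
A=14: 1 row → {C,D} = (49, 97) ✓
A=7: 1 row → {C,D} = (39, 104) ✓
The only A value with inconsistent RHS is A=10.

10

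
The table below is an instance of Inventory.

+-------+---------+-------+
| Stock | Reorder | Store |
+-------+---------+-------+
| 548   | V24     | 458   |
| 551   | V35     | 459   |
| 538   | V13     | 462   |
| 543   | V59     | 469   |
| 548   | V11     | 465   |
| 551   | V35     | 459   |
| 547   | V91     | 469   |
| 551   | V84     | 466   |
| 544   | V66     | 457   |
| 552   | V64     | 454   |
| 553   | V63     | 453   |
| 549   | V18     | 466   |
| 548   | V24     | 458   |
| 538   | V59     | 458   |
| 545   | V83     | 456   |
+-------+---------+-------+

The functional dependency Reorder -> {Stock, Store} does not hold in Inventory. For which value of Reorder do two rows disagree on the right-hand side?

Reorder=V24: 2 rows → {Stock,Store} = (548, 458), (548, 458) ✓
Reorder=V35: 2 rows → {Stock,Store} = (551, 459), (551, 459) ✓
Reorder=V13: 1 row → {Stock,Store} = (538, 462) ✓
Reorder=V59: 2 rows → {Stock,Store} takes values {(543, 469), (538, 458)} — violation
Reorder=V11: 1 row → {Stock,Store} = (548, 465) ✓
Reorder=V91: 1 row → {Stock,Store} = (547, 469) ✓
Reorder=V84: 1 row → {Stock,Store} = (551, 466) ✓
Reorder=V66: 1 row → {Stock,Store} = (544, 457) ✓
Reorder=V64: 1 row → {Stock,Store} = (552, 454) ✓
Reorder=V63: 1 row → {Stock,Store} = (553, 453) ✓
Reorder=V18: 1 row → {Stock,Store} = (549, 466) ✓
Reorder=V83: 1 row → {Stock,Store} = (545, 456) ✓
The only Reorder value with inconsistent RHS is Reorder=V59.

V59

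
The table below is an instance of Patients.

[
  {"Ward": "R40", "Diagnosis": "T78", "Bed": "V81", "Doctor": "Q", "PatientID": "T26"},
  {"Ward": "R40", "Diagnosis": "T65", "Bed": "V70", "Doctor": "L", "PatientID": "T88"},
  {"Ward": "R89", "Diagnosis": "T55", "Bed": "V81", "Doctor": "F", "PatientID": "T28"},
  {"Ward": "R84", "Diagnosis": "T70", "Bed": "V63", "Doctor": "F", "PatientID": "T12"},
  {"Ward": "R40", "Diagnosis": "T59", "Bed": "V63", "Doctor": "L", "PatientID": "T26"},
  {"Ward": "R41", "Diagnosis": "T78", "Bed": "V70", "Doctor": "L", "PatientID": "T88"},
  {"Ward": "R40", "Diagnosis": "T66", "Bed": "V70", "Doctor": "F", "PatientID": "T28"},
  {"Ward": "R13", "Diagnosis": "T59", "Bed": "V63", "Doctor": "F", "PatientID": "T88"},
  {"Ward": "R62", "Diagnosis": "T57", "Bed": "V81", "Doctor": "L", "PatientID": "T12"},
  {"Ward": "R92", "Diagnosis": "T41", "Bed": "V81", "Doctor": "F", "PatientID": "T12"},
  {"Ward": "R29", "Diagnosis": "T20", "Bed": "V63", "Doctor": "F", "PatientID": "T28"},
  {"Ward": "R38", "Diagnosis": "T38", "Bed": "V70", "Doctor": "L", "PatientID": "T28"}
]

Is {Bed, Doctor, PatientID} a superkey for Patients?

No

Two distinct rows share (Bed=V70, Doctor=L, PatientID=T88), so {Bed, Doctor, PatientID} does not determine every attribute — not a superkey.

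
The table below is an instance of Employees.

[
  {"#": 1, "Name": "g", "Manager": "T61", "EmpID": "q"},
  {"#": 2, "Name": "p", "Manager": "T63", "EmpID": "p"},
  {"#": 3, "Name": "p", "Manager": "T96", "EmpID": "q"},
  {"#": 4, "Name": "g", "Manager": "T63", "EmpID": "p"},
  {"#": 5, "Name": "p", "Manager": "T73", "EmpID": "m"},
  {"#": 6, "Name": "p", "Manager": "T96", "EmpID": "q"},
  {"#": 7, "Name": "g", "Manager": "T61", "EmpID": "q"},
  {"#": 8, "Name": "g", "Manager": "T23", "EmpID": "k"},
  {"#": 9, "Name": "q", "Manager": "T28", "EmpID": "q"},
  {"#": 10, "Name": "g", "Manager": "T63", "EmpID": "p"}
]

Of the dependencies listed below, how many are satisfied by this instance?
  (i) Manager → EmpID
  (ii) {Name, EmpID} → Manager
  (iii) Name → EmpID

(i) Manager → EmpID: every LHS value maps to a single RHS value — holds.
(ii) {Name, EmpID} → Manager: every LHS value maps to a single RHS value — holds.
(iii) Name → EmpID: Name=g: rows 1, 4, 7, 8, 10 → EmpID takes values {q, p, k} — violation; Name=p: rows 2, 3, 5, 6 → EmpID takes values {p, q, m} — violation — fails.
2 of the 3 dependencies hold.

2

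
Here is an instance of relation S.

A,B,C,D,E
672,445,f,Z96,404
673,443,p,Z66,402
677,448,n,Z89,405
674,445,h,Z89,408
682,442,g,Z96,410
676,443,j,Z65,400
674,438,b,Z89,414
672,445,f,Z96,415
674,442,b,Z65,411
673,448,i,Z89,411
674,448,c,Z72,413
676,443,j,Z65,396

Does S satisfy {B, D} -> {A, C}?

(B=445, D=Z96): 2 rows → {A,C} = (672, f), (672, f) ✓
(B=443, D=Z66): 1 row → {A,C} = (673, p) ✓
(B=448, D=Z89): 2 rows → {A,C} takes values {(677, n), (673, i)} — violation
(B=445, D=Z89): 1 row → {A,C} = (674, h) ✓
(B=442, D=Z96): 1 row → {A,C} = (682, g) ✓
(B=443, D=Z65): 2 rows → {A,C} = (676, j), (676, j) ✓
(B=438, D=Z89): 1 row → {A,C} = (674, b) ✓
(B=442, D=Z65): 1 row → {A,C} = (674, b) ✓
(B=448, D=Z72): 1 row → {A,C} = (674, c) ✓
Two rows agree on {B, D} but differ on {A, C}, so {B, D} -> {A, C} does not hold.

No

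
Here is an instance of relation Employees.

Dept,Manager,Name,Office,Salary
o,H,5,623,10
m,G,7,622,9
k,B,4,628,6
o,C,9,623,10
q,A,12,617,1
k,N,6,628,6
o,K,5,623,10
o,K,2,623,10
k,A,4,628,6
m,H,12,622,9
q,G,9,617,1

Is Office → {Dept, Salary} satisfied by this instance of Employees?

Office=623: 4 rows → {Dept,Salary} = (o, 10), (o, 10), (o, 10), (o, 10) ✓
Office=622: 2 rows → {Dept,Salary} = (m, 9), (m, 9) ✓
Office=628: 3 rows → {Dept,Salary} = (k, 6), (k, 6), (k, 6) ✓
Office=617: 2 rows → {Dept,Salary} = (q, 1), (q, 1) ✓
Every Office value is associated with a single {Dept, Salary} value, so Office → {Dept, Salary} holds.

Yes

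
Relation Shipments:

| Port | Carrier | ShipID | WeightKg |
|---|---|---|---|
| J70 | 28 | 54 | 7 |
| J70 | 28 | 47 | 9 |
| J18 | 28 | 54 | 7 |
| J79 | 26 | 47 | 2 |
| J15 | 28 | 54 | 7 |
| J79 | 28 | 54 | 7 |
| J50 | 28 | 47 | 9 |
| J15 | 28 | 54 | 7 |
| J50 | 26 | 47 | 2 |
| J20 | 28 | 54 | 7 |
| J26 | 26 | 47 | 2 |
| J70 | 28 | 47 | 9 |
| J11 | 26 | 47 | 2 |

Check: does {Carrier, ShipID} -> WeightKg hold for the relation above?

(Carrier=28, ShipID=54): 6 rows → WeightKg = 7, 7, 7, 7, 7, 7 ✓
(Carrier=28, ShipID=47): 3 rows → WeightKg = 9, 9, 9 ✓
(Carrier=26, ShipID=47): 4 rows → WeightKg = 2, 2, 2, 2 ✓
Every {Carrier, ShipID} value is associated with a single WeightKg value, so {Carrier, ShipID} -> WeightKg holds.

Yes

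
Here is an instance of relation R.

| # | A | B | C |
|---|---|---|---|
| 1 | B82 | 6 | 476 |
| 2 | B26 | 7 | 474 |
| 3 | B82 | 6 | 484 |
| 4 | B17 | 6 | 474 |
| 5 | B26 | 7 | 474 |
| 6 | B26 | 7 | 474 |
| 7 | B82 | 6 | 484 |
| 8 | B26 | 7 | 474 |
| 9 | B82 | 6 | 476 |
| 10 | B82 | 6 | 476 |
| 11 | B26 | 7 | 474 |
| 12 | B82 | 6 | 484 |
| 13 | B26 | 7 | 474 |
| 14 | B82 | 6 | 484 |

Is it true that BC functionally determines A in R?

(B=6, C=476): rows 1, 9, 10 → A = B82, B82, B82 ✓
(B=7, C=474): rows 2, 5, 6, 8, 11, 13 → A = B26, B26, B26, B26, B26, B26 ✓
(B=6, C=484): rows 3, 7, 12, 14 → A = B82, B82, B82, B82 ✓
(B=6, C=474): row 4 → A = B17 ✓
Every BC value is associated with a single A value, so BC -> A holds.

Yes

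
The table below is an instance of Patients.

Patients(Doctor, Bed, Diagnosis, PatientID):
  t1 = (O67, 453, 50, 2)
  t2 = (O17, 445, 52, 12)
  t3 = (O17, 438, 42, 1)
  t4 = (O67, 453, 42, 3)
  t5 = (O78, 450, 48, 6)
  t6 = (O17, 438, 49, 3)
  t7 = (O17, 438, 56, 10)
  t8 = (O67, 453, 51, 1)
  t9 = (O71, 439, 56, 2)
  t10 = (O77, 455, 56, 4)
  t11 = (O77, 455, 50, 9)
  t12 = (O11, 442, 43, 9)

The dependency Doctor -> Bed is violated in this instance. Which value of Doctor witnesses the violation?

O17

Doctor=O67: rows 1, 4, 8 → Bed = 453, 453, 453 ✓
Doctor=O17: rows 2, 3, 6, 7 → Bed takes values {445, 438} — violation
Doctor=O78: row 5 → Bed = 450 ✓
Doctor=O71: row 9 → Bed = 439 ✓
Doctor=O77: rows 10, 11 → Bed = 455, 455 ✓
Doctor=O11: row 12 → Bed = 442 ✓
The only Doctor value with inconsistent Bed is Doctor=O17.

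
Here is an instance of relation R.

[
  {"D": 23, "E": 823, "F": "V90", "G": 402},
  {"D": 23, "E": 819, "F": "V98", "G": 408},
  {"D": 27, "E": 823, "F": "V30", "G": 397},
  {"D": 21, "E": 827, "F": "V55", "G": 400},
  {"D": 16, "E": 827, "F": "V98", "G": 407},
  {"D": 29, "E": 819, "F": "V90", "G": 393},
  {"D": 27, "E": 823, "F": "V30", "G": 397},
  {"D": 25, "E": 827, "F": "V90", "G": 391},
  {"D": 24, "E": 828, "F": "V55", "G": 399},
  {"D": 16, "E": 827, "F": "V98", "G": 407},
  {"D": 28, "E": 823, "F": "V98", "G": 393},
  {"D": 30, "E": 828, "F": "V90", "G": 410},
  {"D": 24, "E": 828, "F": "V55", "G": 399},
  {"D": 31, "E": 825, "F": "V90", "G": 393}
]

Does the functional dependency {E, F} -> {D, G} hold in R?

Yes

(E=823, F=V90): 1 row → {D,G} = (23, 402) ✓
(E=819, F=V98): 1 row → {D,G} = (23, 408) ✓
(E=823, F=V30): 2 rows → {D,G} = (27, 397), (27, 397) ✓
(E=827, F=V55): 1 row → {D,G} = (21, 400) ✓
(E=827, F=V98): 2 rows → {D,G} = (16, 407), (16, 407) ✓
(E=819, F=V90): 1 row → {D,G} = (29, 393) ✓
(E=827, F=V90): 1 row → {D,G} = (25, 391) ✓
(E=828, F=V55): 2 rows → {D,G} = (24, 399), (24, 399) ✓
(E=823, F=V98): 1 row → {D,G} = (28, 393) ✓
(E=828, F=V90): 1 row → {D,G} = (30, 410) ✓
(E=825, F=V90): 1 row → {D,G} = (31, 393) ✓
Every {E, F} value is associated with a single {D, G} value, so {E, F} -> {D, G} holds.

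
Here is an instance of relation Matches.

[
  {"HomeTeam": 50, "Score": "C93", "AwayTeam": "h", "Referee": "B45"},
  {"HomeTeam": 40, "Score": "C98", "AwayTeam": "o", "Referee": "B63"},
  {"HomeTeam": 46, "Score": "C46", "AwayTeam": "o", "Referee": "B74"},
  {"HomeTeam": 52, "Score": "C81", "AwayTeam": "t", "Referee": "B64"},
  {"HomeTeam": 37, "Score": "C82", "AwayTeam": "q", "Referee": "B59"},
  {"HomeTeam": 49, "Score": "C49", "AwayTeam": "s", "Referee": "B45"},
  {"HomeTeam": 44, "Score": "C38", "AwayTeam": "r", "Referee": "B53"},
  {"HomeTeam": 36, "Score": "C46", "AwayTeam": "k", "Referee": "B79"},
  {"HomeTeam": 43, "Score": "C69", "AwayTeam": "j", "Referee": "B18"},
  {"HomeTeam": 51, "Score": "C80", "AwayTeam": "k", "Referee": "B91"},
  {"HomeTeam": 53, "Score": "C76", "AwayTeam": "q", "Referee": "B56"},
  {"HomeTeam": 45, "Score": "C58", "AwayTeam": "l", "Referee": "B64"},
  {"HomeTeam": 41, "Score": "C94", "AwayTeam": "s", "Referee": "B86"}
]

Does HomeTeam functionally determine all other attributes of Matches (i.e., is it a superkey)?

All 13 rows have distinct HomeTeam values, so HomeTeam → (all attributes) holds and HomeTeam is a superkey.

Yes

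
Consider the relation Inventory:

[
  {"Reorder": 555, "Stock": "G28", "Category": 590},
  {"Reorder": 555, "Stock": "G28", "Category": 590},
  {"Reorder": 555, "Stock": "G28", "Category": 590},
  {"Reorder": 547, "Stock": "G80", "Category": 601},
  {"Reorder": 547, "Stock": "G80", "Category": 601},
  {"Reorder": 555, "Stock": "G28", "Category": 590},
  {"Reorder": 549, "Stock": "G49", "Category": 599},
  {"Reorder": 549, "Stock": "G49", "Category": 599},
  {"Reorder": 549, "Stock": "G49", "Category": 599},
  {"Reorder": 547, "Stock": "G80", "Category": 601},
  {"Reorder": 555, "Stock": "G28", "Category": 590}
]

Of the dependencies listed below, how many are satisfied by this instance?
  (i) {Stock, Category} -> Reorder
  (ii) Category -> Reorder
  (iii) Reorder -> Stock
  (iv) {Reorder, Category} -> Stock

4

(i) {Stock, Category} -> Reorder: every LHS value maps to a single RHS value — holds.
(ii) Category -> Reorder: every LHS value maps to a single RHS value — holds.
(iii) Reorder -> Stock: every LHS value maps to a single RHS value — holds.
(iv) {Reorder, Category} -> Stock: every LHS value maps to a single RHS value — holds.
4 of the 4 dependencies hold.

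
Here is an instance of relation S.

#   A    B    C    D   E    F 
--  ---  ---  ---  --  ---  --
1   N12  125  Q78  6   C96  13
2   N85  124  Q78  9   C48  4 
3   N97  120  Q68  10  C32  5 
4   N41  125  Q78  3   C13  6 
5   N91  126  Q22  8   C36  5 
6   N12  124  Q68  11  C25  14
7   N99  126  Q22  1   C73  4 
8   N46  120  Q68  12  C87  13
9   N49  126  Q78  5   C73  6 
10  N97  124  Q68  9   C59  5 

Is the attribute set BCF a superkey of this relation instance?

Yes

All 10 rows have distinct BCF values, so BCF → (all attributes) holds and BCF is a superkey.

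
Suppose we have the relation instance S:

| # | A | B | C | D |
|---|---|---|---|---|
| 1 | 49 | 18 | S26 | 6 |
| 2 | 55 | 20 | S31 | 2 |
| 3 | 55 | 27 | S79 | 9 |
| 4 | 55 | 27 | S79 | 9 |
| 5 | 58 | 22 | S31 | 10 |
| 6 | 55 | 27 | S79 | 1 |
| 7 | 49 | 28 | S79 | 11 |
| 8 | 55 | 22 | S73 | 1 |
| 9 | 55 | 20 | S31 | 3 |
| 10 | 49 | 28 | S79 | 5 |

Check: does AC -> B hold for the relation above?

Yes

(A=49, C=S26): row 1 → B = 18 ✓
(A=55, C=S31): rows 2, 9 → B = 20, 20 ✓
(A=55, C=S79): rows 3, 4, 6 → B = 27, 27, 27 ✓
(A=58, C=S31): row 5 → B = 22 ✓
(A=49, C=S79): rows 7, 10 → B = 28, 28 ✓
(A=55, C=S73): row 8 → B = 22 ✓
Every AC value is associated with a single B value, so AC -> B holds.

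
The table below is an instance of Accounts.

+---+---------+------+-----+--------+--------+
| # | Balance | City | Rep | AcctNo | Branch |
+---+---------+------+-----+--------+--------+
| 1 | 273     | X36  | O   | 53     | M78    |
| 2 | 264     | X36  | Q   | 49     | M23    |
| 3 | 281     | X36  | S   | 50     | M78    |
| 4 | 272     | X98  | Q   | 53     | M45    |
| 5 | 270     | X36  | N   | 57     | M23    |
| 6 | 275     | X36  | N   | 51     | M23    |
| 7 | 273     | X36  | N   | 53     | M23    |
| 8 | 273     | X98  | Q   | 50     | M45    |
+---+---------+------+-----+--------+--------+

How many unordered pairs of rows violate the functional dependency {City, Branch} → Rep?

4

(City=X36, Branch=M78): violating pairs (1,3) — 1 pair.
(City=X36, Branch=M23): violating pairs (2,5), (2,6), (2,7) — 3 pairs.
(City=X98, Branch=M45): all 2 rows agree on Rep — 0 pairs.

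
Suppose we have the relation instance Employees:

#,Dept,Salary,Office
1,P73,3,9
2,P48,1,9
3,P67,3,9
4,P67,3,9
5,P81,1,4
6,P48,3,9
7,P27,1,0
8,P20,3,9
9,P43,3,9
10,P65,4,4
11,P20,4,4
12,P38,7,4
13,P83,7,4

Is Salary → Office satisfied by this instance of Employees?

Salary=3: rows 1, 3, 4, 6, 8, 9 → Office = 9, 9, 9, 9, 9, 9 ✓
Salary=1: rows 2, 5, 7 → Office takes values {9, 4, 0} — violation
Salary=4: rows 10, 11 → Office = 4, 4 ✓
Salary=7: rows 12, 13 → Office = 4, 4 ✓
Two rows agree on Salary but differ on Office, so Salary → Office does not hold.

No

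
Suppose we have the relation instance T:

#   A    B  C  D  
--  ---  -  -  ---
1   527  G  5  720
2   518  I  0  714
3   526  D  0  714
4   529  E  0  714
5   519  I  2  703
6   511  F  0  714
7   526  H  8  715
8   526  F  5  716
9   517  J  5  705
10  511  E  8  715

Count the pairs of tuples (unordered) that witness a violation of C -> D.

C=5: violating pairs (1,8), (1,9), (8,9) — 3 pairs.
C=0: all 4 rows agree on D — 0 pairs.
C=8: all 2 rows agree on D — 0 pairs.

3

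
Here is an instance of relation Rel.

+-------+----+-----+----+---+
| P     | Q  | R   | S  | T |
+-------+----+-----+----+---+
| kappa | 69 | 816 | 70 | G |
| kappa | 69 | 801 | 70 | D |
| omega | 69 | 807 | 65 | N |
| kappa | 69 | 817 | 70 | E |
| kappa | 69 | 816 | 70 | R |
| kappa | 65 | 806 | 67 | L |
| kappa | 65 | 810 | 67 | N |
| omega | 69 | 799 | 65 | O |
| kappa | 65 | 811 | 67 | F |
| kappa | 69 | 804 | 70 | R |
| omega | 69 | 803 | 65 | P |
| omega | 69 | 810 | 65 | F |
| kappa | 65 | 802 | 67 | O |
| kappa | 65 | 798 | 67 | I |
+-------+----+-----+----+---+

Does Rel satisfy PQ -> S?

Yes

(P=kappa, Q=69): 5 rows → S = 70, 70, 70, 70, 70 ✓
(P=omega, Q=69): 4 rows → S = 65, 65, 65, 65 ✓
(P=kappa, Q=65): 5 rows → S = 67, 67, 67, 67, 67 ✓
Every PQ value is associated with a single S value, so PQ -> S holds.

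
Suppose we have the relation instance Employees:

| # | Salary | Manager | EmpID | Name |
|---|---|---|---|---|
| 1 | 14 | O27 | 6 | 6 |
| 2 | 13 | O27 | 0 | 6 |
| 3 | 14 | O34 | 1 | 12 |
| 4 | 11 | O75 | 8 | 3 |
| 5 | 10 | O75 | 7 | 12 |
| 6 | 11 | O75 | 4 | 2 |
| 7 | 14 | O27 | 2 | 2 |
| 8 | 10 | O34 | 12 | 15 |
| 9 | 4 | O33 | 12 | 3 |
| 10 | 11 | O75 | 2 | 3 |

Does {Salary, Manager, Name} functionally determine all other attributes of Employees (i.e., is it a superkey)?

No

Rows 4 and 10 have the same {Salary, Manager, Name} value (Salary=11, Manager=O75, Name=3) but are distinct tuples, so {Salary, Manager, Name} does not determine every attribute — not a superkey.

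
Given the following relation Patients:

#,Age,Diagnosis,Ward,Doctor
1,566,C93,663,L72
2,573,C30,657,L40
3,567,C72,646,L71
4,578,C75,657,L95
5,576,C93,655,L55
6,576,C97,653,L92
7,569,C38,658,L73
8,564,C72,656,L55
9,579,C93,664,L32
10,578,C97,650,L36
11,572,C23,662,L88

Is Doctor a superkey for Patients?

Rows 5 and 8 have the same Doctor value Doctor=L55 but are distinct tuples, so Doctor does not determine every attribute — not a superkey.

No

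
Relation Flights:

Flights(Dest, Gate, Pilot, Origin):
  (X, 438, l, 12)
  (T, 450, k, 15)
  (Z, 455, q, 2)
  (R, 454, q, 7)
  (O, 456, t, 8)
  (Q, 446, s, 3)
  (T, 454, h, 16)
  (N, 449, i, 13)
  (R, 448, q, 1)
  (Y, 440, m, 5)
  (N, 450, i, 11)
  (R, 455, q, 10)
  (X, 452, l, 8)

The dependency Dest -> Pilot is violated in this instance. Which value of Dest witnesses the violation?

T

Dest=X: 2 rows → Pilot = l, l ✓
Dest=T: 2 rows → Pilot takes values {k, h} — violation
Dest=Z: 1 row → Pilot = q ✓
Dest=R: 3 rows → Pilot = q, q, q ✓
Dest=O: 1 row → Pilot = t ✓
Dest=Q: 1 row → Pilot = s ✓
Dest=N: 2 rows → Pilot = i, i ✓
Dest=Y: 1 row → Pilot = m ✓
The only Dest value with inconsistent Pilot is Dest=T.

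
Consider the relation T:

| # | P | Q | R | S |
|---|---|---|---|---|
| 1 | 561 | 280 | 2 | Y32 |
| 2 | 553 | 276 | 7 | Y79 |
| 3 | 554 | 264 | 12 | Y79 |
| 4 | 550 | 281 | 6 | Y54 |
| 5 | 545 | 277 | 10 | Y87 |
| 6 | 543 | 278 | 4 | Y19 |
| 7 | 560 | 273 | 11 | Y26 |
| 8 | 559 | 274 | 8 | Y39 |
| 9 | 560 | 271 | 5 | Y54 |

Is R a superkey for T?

All 9 rows have distinct R values, so R → (all attributes) holds and R is a superkey.

Yes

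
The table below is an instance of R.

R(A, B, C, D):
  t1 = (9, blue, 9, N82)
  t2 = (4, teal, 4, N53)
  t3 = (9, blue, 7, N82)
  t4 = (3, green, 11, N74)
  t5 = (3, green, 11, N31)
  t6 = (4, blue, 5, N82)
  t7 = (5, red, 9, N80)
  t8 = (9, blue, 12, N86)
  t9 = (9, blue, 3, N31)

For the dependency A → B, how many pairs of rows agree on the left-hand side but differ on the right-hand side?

1

A=9: all 4 rows agree on B — 0 pairs.
A=4: violating pairs (2,6) — 1 pair.
A=3: all 2 rows agree on B — 0 pairs.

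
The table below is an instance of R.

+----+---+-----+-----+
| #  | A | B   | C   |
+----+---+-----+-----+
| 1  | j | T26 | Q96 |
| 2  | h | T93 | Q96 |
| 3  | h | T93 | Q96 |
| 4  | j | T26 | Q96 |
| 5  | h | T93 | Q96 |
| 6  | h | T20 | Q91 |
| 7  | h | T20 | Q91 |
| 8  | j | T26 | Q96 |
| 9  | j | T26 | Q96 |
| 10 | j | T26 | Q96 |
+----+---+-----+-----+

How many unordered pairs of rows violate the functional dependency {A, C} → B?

0

(A=j, C=Q96): all 5 rows agree on B — 0 pairs.
(A=h, C=Q96): all 3 rows agree on B — 0 pairs.
(A=h, C=Q91): all 2 rows agree on B — 0 pairs.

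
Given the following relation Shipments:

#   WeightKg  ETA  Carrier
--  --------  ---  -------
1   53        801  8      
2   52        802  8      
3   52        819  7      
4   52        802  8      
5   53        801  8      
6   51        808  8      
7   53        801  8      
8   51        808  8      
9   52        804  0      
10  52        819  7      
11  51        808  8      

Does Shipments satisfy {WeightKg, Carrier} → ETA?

(WeightKg=53, Carrier=8): rows 1, 5, 7 → ETA = 801, 801, 801 ✓
(WeightKg=52, Carrier=8): rows 2, 4 → ETA = 802, 802 ✓
(WeightKg=52, Carrier=7): rows 3, 10 → ETA = 819, 819 ✓
(WeightKg=51, Carrier=8): rows 6, 8, 11 → ETA = 808, 808, 808 ✓
(WeightKg=52, Carrier=0): row 9 → ETA = 804 ✓
Every {WeightKg, Carrier} value is associated with a single ETA value, so {WeightKg, Carrier} → ETA holds.

Yes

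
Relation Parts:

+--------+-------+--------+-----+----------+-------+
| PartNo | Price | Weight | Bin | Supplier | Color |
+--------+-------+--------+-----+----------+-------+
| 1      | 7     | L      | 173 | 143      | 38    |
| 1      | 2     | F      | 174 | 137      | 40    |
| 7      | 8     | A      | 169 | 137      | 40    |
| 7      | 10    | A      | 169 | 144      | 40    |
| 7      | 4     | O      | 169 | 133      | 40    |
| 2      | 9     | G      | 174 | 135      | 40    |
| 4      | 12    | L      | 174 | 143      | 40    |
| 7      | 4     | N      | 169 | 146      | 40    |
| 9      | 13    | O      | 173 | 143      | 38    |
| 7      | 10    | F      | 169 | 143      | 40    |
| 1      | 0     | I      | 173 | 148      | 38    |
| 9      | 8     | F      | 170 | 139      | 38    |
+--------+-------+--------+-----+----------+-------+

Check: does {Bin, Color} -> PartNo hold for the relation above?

(Bin=173, Color=38): 3 rows → PartNo takes values {1, 9} — violation
(Bin=174, Color=40): 3 rows → PartNo takes values {1, 2, 4} — violation
(Bin=169, Color=40): 5 rows → PartNo = 7, 7, 7, 7, 7 ✓
(Bin=170, Color=38): 1 row → PartNo = 9 ✓
Two rows agree on {Bin, Color} but differ on PartNo, so {Bin, Color} -> PartNo does not hold.

No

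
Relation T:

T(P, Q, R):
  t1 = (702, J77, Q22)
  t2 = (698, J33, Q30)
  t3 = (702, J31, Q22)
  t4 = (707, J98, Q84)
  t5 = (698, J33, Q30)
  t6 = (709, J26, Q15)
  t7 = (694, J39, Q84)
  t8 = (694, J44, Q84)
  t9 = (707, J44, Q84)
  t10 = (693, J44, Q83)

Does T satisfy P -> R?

Yes

P=702: rows 1, 3 → R = Q22, Q22 ✓
P=698: rows 2, 5 → R = Q30, Q30 ✓
P=707: rows 4, 9 → R = Q84, Q84 ✓
P=709: row 6 → R = Q15 ✓
P=694: rows 7, 8 → R = Q84, Q84 ✓
P=693: row 10 → R = Q83 ✓
Every P value is associated with a single R value, so P -> R holds.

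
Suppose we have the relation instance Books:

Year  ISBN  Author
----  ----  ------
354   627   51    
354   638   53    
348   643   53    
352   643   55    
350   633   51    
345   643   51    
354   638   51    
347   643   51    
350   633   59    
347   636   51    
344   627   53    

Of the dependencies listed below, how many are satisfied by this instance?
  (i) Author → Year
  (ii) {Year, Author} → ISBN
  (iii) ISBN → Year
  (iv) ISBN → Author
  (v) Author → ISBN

(i) Author → Year: Author=51: 6 rows → Year takes values {354, 350, 345, 347} — violation; Author=53: 3 rows → Year takes values {354, 348, 344} — violation — fails.
(ii) {Year, Author} → ISBN: (Year=354, Author=51): 2 rows → ISBN takes values {627, 638} — violation; (Year=347, Author=51): 2 rows → ISBN takes values {643, 636} — violation — fails.
(iii) ISBN → Year: ISBN=627: 2 rows → Year takes values {354, 344} — violation; ISBN=643: 4 rows → Year takes values {348, 352, 345, 347} — violation — fails.
(iv) ISBN → Author: ISBN=627: 2 rows → Author takes values {51, 53} — violation; ISBN=638: 2 rows → Author takes values {53, 51} — violation; ISBN=643: 4 rows → Author takes values {53, 55, 51} — violation; ISBN=633: 2 rows → Author takes values {51, 59} — violation — fails.
(v) Author → ISBN: Author=51: 6 rows → ISBN takes values {627, 633, 643, 638, 636} — violation; Author=53: 3 rows → ISBN takes values {638, 643, 627} — violation — fails.
None of the 5 dependencies hold.

0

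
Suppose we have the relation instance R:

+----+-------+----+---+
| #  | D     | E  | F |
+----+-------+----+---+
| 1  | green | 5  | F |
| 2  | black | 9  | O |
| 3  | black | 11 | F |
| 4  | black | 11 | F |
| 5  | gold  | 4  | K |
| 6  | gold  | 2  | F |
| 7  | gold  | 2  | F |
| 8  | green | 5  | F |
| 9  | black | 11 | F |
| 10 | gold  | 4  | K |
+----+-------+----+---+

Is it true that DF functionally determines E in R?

(D=green, F=F): rows 1, 8 → E = 5, 5 ✓
(D=black, F=O): row 2 → E = 9 ✓
(D=black, F=F): rows 3, 4, 9 → E = 11, 11, 11 ✓
(D=gold, F=K): rows 5, 10 → E = 4, 4 ✓
(D=gold, F=F): rows 6, 7 → E = 2, 2 ✓
Every DF value is associated with a single E value, so DF → E holds.

Yes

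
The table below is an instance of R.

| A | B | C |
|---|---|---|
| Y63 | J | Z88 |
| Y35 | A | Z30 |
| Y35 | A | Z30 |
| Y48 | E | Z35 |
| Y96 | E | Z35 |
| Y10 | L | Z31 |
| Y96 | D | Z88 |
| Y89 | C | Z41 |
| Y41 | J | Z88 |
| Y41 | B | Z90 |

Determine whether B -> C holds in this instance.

B=J: 2 rows → C = Z88, Z88 ✓
B=A: 2 rows → C = Z30, Z30 ✓
B=E: 2 rows → C = Z35, Z35 ✓
B=L: 1 row → C = Z31 ✓
B=D: 1 row → C = Z88 ✓
B=C: 1 row → C = Z41 ✓
B=B: 1 row → C = Z90 ✓
Every B value is associated with a single C value, so B -> C holds.

Yes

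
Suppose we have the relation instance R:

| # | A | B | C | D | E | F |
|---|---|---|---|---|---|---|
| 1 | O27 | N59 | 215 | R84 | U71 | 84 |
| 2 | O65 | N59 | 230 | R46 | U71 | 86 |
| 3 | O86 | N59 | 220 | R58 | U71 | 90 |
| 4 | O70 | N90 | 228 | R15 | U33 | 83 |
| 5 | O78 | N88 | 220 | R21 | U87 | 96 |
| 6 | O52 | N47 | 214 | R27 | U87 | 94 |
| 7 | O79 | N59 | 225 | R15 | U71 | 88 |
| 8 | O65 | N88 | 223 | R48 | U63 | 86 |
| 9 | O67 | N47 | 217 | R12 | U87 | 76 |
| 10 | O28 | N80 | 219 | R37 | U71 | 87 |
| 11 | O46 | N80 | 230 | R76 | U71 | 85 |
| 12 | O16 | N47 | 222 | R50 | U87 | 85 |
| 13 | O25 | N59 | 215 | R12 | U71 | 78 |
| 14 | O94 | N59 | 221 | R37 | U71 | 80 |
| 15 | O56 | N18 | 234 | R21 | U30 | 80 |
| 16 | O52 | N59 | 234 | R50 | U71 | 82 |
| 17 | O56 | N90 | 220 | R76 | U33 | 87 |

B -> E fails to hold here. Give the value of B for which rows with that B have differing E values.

B=N59: rows 1, 2, 3, 7, 13, 14, 16 → E = U71, U71, U71, U71, U71, U71, U71 ✓
B=N90: rows 4, 17 → E = U33, U33 ✓
B=N88: rows 5, 8 → E takes values {U87, U63} — violation
B=N47: rows 6, 9, 12 → E = U87, U87, U87 ✓
B=N80: rows 10, 11 → E = U71, U71 ✓
B=N18: row 15 → E = U30 ✓
The only B value with inconsistent E is B=N88.

N88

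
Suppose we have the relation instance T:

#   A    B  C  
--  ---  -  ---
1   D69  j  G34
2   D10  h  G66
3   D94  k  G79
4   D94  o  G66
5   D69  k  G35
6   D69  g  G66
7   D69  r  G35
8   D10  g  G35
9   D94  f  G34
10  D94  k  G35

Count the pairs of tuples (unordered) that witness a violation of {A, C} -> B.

1

(A=D69, C=G35): violating pairs (5,7) — 1 pair.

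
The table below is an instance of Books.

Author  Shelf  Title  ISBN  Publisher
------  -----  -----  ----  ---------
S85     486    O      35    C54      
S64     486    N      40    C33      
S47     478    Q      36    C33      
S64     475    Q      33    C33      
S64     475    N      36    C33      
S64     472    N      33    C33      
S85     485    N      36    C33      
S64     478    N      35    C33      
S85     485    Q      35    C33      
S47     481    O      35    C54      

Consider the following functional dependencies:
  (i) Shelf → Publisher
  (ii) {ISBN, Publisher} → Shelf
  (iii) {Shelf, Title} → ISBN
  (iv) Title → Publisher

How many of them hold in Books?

(i) Shelf → Publisher: Shelf=486: 2 rows → Publisher takes values {C54, C33} — violation — fails.
(ii) {ISBN, Publisher} → Shelf: (ISBN=35, Publisher=C54): 2 rows → Shelf takes values {486, 481} — violation; (ISBN=36, Publisher=C33): 3 rows → Shelf takes values {478, 475, 485} — violation; (ISBN=33, Publisher=C33): 2 rows → Shelf takes values {475, 472} — violation; (ISBN=35, Publisher=C33): 2 rows → Shelf takes values {478, 485} — violation — fails.
(iii) {Shelf, Title} → ISBN: every LHS value maps to a single RHS value — holds.
(iv) Title → Publisher: every LHS value maps to a single RHS value — holds.
2 of the 4 dependencies hold.

2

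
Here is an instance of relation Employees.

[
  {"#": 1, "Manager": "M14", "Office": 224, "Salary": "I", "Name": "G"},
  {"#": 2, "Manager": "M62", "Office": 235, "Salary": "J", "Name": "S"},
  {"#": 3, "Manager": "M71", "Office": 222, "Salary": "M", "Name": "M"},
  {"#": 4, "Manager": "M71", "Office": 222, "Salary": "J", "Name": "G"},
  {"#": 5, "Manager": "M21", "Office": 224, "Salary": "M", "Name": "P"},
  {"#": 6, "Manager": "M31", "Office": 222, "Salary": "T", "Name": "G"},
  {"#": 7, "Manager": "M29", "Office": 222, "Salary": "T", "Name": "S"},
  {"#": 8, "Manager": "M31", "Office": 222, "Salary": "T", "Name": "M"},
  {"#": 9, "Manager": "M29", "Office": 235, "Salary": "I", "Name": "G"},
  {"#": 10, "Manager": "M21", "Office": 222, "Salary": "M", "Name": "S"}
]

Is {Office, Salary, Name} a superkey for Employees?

Yes

All 10 rows have distinct {Office, Salary, Name} values, so {Office, Salary, Name} → (all attributes) holds and {Office, Salary, Name} is a superkey.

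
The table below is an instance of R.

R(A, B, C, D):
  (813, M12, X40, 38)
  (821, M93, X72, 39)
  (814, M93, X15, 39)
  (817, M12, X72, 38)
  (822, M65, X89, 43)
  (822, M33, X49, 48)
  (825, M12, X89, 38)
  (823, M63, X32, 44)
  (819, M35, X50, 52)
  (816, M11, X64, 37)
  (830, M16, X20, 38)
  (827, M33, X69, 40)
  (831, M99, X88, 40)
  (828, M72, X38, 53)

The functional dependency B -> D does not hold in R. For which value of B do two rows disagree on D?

B=M12: 3 rows → D = 38, 38, 38 ✓
B=M93: 2 rows → D = 39, 39 ✓
B=M65: 1 row → D = 43 ✓
B=M33: 2 rows → D takes values {48, 40} — violation
B=M63: 1 row → D = 44 ✓
B=M35: 1 row → D = 52 ✓
B=M11: 1 row → D = 37 ✓
B=M16: 1 row → D = 38 ✓
B=M99: 1 row → D = 40 ✓
B=M72: 1 row → D = 53 ✓
The only B value with inconsistent D is B=M33.

M33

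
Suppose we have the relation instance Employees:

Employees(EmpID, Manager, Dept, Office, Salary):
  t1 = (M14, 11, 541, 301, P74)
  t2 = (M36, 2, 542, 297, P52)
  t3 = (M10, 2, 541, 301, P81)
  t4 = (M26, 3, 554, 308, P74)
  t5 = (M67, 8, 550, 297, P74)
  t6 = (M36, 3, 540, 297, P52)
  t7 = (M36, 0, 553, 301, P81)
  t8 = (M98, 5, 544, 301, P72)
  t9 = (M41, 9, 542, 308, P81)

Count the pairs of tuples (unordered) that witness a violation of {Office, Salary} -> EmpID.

1

(Office=297, Salary=P52): all 2 rows agree on EmpID — 0 pairs.
(Office=301, Salary=P81): violating pairs (3,7) — 1 pair.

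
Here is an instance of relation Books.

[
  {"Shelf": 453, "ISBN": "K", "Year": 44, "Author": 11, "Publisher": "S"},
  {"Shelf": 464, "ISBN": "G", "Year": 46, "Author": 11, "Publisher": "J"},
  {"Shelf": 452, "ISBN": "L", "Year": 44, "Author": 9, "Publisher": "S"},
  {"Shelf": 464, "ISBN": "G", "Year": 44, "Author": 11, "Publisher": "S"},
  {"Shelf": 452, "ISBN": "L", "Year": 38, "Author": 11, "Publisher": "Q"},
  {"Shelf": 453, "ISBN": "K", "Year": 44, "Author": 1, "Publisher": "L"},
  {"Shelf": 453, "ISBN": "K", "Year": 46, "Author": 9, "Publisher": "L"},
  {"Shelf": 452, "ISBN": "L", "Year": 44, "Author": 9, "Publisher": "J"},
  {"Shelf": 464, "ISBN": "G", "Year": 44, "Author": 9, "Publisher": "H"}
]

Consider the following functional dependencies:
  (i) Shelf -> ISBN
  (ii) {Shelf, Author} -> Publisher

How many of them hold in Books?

(i) Shelf -> ISBN: every LHS value maps to a single RHS value — holds.
(ii) {Shelf, Author} -> Publisher: (Shelf=464, Author=11): 2 rows → Publisher takes values {J, S} — violation; (Shelf=452, Author=9): 2 rows → Publisher takes values {S, J} — violation — fails.
1 of the 2 dependencies holds.

1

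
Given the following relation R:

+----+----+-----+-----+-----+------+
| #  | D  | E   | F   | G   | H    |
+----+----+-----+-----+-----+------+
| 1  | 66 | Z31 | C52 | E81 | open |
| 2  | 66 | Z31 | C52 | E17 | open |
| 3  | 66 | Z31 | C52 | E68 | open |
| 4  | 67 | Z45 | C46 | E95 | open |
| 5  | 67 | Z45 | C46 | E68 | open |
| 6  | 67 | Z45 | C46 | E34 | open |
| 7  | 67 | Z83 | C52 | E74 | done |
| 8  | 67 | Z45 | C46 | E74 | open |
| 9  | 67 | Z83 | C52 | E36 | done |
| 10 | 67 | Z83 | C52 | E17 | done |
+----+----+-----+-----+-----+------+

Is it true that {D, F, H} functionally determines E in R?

(D=66, F=C52, H=open): rows 1, 2, 3 → E = Z31, Z31, Z31 ✓
(D=67, F=C46, H=open): rows 4, 5, 6, 8 → E = Z45, Z45, Z45, Z45 ✓
(D=67, F=C52, H=done): rows 7, 9, 10 → E = Z83, Z83, Z83 ✓
Every {D, F, H} value is associated with a single E value, so {D, F, H} -> E holds.

Yes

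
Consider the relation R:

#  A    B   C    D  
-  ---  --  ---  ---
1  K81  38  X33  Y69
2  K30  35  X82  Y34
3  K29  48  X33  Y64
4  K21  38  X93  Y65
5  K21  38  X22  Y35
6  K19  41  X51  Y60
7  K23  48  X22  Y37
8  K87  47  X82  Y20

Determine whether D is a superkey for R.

Yes

All 8 rows have distinct D values, so D → (all attributes) holds and D is a superkey.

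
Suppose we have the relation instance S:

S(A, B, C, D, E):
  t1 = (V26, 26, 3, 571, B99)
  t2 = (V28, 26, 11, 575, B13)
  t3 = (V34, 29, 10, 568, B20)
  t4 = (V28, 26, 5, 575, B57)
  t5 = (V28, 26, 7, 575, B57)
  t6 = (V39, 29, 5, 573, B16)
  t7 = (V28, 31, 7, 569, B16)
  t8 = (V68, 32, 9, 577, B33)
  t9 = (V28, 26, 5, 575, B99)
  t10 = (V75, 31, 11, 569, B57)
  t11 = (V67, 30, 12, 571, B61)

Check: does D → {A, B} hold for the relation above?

No

D=571: rows 1, 11 → {A,B} takes values {(V26, 26), (V67, 30)} — violation
D=575: rows 2, 4, 5, 9 → {A,B} = (V28, 26), (V28, 26), (V28, 26), (V28, 26) ✓
D=568: row 3 → {A,B} = (V34, 29) ✓
D=573: row 6 → {A,B} = (V39, 29) ✓
D=569: rows 7, 10 → {A,B} takes values {(V28, 31), (V75, 31)} — violation
D=577: row 8 → {A,B} = (V68, 32) ✓
Two rows agree on D but differ on {A, B}, so D → {A, B} does not hold.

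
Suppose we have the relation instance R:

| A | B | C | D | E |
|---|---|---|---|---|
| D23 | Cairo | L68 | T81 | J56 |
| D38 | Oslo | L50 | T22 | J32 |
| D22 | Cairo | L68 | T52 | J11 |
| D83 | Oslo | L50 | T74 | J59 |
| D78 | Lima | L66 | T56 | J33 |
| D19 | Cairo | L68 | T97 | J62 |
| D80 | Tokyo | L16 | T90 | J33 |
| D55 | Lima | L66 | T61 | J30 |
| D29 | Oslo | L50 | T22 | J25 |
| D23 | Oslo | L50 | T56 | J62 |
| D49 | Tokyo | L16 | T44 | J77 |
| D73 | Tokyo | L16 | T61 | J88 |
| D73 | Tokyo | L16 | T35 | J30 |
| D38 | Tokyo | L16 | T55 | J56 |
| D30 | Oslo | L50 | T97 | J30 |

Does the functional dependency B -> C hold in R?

B=Cairo: 3 rows → C = L68, L68, L68 ✓
B=Oslo: 5 rows → C = L50, L50, L50, L50, L50 ✓
B=Lima: 2 rows → C = L66, L66 ✓
B=Tokyo: 5 rows → C = L16, L16, L16, L16, L16 ✓
Every B value is associated with a single C value, so B -> C holds.

Yes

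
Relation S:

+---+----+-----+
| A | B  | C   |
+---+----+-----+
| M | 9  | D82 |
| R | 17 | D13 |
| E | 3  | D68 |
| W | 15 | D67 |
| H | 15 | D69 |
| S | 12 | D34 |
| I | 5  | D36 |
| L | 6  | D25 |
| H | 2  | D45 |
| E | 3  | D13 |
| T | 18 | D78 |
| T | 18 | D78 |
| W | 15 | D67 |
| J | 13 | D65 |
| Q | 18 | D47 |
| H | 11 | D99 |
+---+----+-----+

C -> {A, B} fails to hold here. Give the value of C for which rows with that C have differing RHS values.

D13

C=D82: 1 row → {A,B} = (M, 9) ✓
C=D13: 2 rows → {A,B} takes values {(R, 17), (E, 3)} — violation
C=D68: 1 row → {A,B} = (E, 3) ✓
C=D67: 2 rows → {A,B} = (W, 15), (W, 15) ✓
C=D69: 1 row → {A,B} = (H, 15) ✓
C=D34: 1 row → {A,B} = (S, 12) ✓
C=D36: 1 row → {A,B} = (I, 5) ✓
C=D25: 1 row → {A,B} = (L, 6) ✓
C=D45: 1 row → {A,B} = (H, 2) ✓
C=D78: 2 rows → {A,B} = (T, 18), (T, 18) ✓
C=D65: 1 row → {A,B} = (J, 13) ✓
C=D47: 1 row → {A,B} = (Q, 18) ✓
C=D99: 1 row → {A,B} = (H, 11) ✓
The only C value with inconsistent RHS is C=D13.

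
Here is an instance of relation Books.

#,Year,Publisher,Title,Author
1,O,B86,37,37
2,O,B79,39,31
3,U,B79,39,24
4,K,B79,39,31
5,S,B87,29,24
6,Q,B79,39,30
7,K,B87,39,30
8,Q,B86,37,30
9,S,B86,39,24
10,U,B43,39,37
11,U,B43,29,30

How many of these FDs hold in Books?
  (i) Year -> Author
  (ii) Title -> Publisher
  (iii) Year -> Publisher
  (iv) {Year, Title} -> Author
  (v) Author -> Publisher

0

(i) Year -> Author: Year=O: rows 1, 2 → Author takes values {37, 31} — violation; Year=U: rows 3, 10, 11 → Author takes values {24, 37, 30} — violation; Year=K: rows 4, 7 → Author takes values {31, 30} — violation — fails.
(ii) Title -> Publisher: Title=39: rows 2, 3, 4, 6, 7, 9, 10 → Publisher takes values {B79, B87, B86, B43} — violation; Title=29: rows 5, 11 → Publisher takes values {B87, B43} — violation — fails.
(iii) Year -> Publisher: Year=O: rows 1, 2 → Publisher takes values {B86, B79} — violation; Year=U: rows 3, 10, 11 → Publisher takes values {B79, B43} — violation; Year=K: rows 4, 7 → Publisher takes values {B79, B87} — violation; Year=S: rows 5, 9 → Publisher takes values {B87, B86} — violation; Year=Q: rows 6, 8 → Publisher takes values {B79, B86} — violation — fails.
(iv) {Year, Title} -> Author: (Year=U, Title=39): rows 3, 10 → Author takes values {24, 37} — violation; (Year=K, Title=39): rows 4, 7 → Author takes values {31, 30} — violation — fails.
(v) Author -> Publisher: Author=37: rows 1, 10 → Publisher takes values {B86, B43} — violation; Author=24: rows 3, 5, 9 → Publisher takes values {B79, B87, B86} — violation; Author=30: rows 6, 7, 8, 11 → Publisher takes values {B79, B87, B86, B43} — violation — fails.
None of the 5 dependencies hold.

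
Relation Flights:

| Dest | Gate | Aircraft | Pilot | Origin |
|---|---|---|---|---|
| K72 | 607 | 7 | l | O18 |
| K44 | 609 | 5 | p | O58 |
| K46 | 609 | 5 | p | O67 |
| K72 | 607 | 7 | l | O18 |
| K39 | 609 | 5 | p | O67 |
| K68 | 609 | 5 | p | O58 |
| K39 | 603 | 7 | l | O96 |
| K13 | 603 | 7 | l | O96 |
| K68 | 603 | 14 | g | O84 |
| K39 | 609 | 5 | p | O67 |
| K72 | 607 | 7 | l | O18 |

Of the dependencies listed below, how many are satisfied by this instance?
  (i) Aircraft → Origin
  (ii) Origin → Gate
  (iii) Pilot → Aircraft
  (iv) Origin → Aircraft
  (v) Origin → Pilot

(i) Aircraft → Origin: Aircraft=7: 5 rows → Origin takes values {O18, O96} — violation; Aircraft=5: 5 rows → Origin takes values {O58, O67} — violation — fails.
(ii) Origin → Gate: every LHS value maps to a single RHS value — holds.
(iii) Pilot → Aircraft: every LHS value maps to a single RHS value — holds.
(iv) Origin → Aircraft: every LHS value maps to a single RHS value — holds.
(v) Origin → Pilot: every LHS value maps to a single RHS value — holds.
4 of the 5 dependencies hold.

4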